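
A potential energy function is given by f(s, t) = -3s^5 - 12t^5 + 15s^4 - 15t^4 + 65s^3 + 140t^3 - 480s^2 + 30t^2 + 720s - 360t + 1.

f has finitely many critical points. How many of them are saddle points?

f separates as a function of s plus a function of t, so ∇f=0 decouples.
∂f/∂s = -15(s - 4)(s - 3)(s - 1)(s + 4) = 0 at s ∈ {-4, 1, 3, 4}; ∂f/∂t = -60(t - 2)(t - 1)(t + 1)(t + 3) = 0 at t ∈ {-3, -1, 1, 2}.
The Hessian is diagonal: diag(f_ss, f_tt). Second derivatives: f_ss(-4)=4200, f_ss(1)=-450, f_ss(3)=210, f_ss(4)=-360; f_tt(-3)=2400, f_tt(-1)=-720, f_tt(1)=480, f_tt(2)=-900.
Saddle points occur where the two diagonal entries have opposite signs: (-4, -1), (-4, 2), (1, -3), (1, 1), (3, -1), (3, 2), (4, -3), (4, 1). Count: 8.

8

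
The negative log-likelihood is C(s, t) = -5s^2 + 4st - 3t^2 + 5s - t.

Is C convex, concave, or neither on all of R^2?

C is quadratic, so its Hessian is the constant matrix H = [[-10, 4], [4, -6]].
det(H) = 44, tr(H) = -16.
det(H) > 0 and tr(H) < 0, so H is negative definite everywhere: concave.

concave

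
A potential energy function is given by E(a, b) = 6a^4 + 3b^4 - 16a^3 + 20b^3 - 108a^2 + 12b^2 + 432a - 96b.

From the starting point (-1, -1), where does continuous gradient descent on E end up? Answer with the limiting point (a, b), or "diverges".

E is separable, so gradient descent decouples: a follows -∂E/∂a, b follows -∂E/∂b.
∂E/∂a = 24(a - 3)(a - 2)(a + 3); at a=-1 this is 576, so a decreases.
∂E/∂b = 12(b - 1)(b + 2)(b + 4); at b=-1 this is -72, so b increases.
a converges to its nearest critical value -3 (a local min of the a-part); b converges to 1. The iterate converges to (-3, 1).

(-3, 1)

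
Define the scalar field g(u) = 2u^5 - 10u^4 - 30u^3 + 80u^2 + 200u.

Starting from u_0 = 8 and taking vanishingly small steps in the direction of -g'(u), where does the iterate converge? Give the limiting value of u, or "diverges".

g'(u) = 10(u - 5)(u - 2)(u + 1)(u + 2), so g'(8) = 16200.
Gradient descent moves in the -g' direction, i.e. u is decreasing.
The nearest critical point in that direction is u = 5, where g'' = 1260 > 0 (a local minimum). The iterate converges there.

5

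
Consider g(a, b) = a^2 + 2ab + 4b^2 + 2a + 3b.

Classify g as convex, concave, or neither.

g is quadratic, so its Hessian is the constant matrix H = [[2, 2], [2, 8]].
det(H) = 12, tr(H) = 10.
det(H) > 0 and tr(H) > 0, so H is positive definite everywhere: convex.

convex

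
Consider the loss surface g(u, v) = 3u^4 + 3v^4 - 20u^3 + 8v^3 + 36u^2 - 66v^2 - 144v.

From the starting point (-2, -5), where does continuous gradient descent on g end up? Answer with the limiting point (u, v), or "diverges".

g is separable, so gradient descent decouples: u follows -∂g/∂u, v follows -∂g/∂v.
∂g/∂u = 12u(u - 3)(u - 2); at u=-2 this is -480, so u increases.
∂g/∂v = 12(v - 3)(v + 1)(v + 4); at v=-5 this is -384, so v increases.
u converges to its nearest critical value 0 (a local min of the u-part); v converges to -4. The iterate converges to (0, -4).

(0, -4)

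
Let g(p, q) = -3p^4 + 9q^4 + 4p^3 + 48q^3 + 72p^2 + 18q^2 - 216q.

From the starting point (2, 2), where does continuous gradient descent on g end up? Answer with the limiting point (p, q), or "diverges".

g is separable, so gradient descent decouples: p follows -∂g/∂p, q follows -∂g/∂q.
∂g/∂p = -12p(p - 4)(p + 3); at p=2 this is 240, so p decreases.
∂g/∂q = 36(q - 1)(q + 2)(q + 3); at q=2 this is 720, so q decreases.
p converges to its nearest critical value 0 (a local min of the p-part); q converges to 1. The iterate converges to (0, 1).

(0, 1)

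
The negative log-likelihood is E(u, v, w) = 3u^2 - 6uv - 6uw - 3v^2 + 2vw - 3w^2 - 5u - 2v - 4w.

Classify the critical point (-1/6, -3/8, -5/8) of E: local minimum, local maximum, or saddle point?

saddle point

The Hessian is constant: H = [[6, -6, -6], [-6, -6, 2], [-6, 2, -6]].
Leading principal minors: Δ₁ = 6, Δ₂ = -72, Δ₃ = 768.
The minors fit neither the all-positive nor the alternating-sign pattern, so H is indefinite: a saddle point.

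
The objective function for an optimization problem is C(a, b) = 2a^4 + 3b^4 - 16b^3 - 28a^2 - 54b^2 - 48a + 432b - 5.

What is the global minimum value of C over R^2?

C(a,b) separates as P(a) + Q(b) − 5, so its minimum is min P + min Q − 5.
P'(a) = 8(a - 3)(a + 1)(a + 2) vanishes at a ∈ {-2, -1, 3}; Q'(b) = 12(b - 4)(b - 3)(b + 3) vanishes at b ∈ {-3, 3, 4}.
Local minima of P (where P''>0): P(-2)=16, P(3)=-234. Local minima of Q: Q(-3)=-1107, Q(4)=608.
So the global minimum of C is P(3) + Q(-3) − 5 = -234 − 1107 − 5 = -1346, attained at (3, -3).

-1346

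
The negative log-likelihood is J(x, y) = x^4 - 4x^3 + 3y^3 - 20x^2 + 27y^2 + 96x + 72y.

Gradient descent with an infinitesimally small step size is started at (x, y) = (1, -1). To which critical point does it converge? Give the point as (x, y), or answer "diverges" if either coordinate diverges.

(-3, -2)

J is separable, so gradient descent decouples: x follows -∂J/∂x, y follows -∂J/∂y.
∂J/∂x = 4(x - 4)(x - 2)(x + 3); at x=1 this is 48, so x decreases.
∂J/∂y = 9(y + 2)(y + 4); at y=-1 this is 27, so y decreases.
x converges to its nearest critical value -3 (a local min of the x-part); y converges to -2. The iterate converges to (-3, -2).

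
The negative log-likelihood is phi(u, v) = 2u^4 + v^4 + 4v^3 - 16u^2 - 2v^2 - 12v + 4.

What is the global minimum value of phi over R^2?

-37

phi(u,v) separates as P(u) + Q(v) + 4, so its minimum is min P + min Q + 4.
P'(u) = 8u(u - 2)(u + 2) vanishes at u ∈ {-2, 0, 2}; Q'(v) = 4(v - 1)(v + 1)(v + 3) vanishes at v ∈ {-3, -1, 1}.
Local minima of P (where P''>0): P(-2)=-32, P(2)=-32. Local minima of Q: Q(-3)=-9, Q(1)=-9.
So the global minimum of phi is P(-2) + Q(-3) + 4 = -32 − 9 + 4 = -37, attained at (-2, -3).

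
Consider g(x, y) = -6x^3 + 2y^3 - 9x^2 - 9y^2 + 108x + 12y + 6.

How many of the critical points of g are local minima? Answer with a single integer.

g separates as a function of x plus a function of y, so ∇g=0 decouples.
∂g/∂x = -18(x - 2)(x + 3) = 0 at x ∈ {-3, 2}; ∂g/∂y = 6(y - 2)(y - 1) = 0 at y ∈ {1, 2}.
The Hessian is diagonal: diag(g_xx, g_yy). Second derivatives: g_xx(-3)=90, g_xx(2)=-90; g_yy(1)=-6, g_yy(2)=6.
Local minima occur where both diagonal entries positive: (-3, 2). Count: 1.

1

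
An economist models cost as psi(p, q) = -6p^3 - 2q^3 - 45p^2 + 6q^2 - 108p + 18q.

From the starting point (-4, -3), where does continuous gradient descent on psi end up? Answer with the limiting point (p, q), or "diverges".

(-3, -1)

psi is separable, so gradient descent decouples: p follows -∂psi/∂p, q follows -∂psi/∂q.
∂psi/∂p = -18(p + 2)(p + 3); at p=-4 this is -36, so p increases.
∂psi/∂q = -6(q - 3)(q + 1); at q=-3 this is -72, so q increases.
p converges to its nearest critical value -3 (a local min of the p-part); q converges to -1. The iterate converges to (-3, -1).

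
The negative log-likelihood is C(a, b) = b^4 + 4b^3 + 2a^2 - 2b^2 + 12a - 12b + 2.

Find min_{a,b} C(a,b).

C(a,b) separates as P(a) + Q(b) + 2, so its minimum is min P + min Q + 2.
P'(a) = 4a + 12 vanishes at a ∈ {-3}; Q'(b) = 4(b - 1)(b + 1)(b + 3) vanishes at b ∈ {-3, -1, 1}.
Local minima of P (where P''>0): P(-3)=-18. Local minima of Q: Q(-3)=-9, Q(1)=-9.
So the global minimum of C is P(-3) + Q(-3) + 2 = -18 − 9 + 2 = -25, attained at (-3, -3).

-25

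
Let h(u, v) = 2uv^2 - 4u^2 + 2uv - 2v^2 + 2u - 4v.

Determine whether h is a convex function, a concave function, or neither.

The term 2uv^2 is cubic, so the Hessian is not constant.
∂²h/∂v² = 4u - 4, which takes both signs as u varies (negative for sufficiently negative u). A diagonal entry of the Hessian changing sign means the Hessian is neither positive- nor negative-semidefinite on all of R^2.

neither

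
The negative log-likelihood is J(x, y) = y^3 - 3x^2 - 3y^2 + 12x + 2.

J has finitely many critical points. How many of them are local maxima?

J separates as a function of x plus a function of y, so ∇J=0 decouples.
∂J/∂x = -6(x - 2) = 0 at x ∈ {2}; ∂J/∂y = 3y(y - 2) = 0 at y ∈ {0, 2}.
The Hessian is diagonal: diag(J_xx, J_yy). Second derivatives: J_xx(2)=-6; J_yy(0)=-6, J_yy(2)=6.
Local maxima occur where both diagonal entries negative: (2, 0). Count: 1.

1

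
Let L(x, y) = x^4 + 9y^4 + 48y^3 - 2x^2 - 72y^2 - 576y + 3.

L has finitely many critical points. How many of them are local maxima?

L separates as a function of x plus a function of y, so ∇L=0 decouples.
∂L/∂x = 4x(x - 1)(x + 1) = 0 at x ∈ {-1, 0, 1}; ∂L/∂y = 36(y - 2)(y + 2)(y + 4) = 0 at y ∈ {-4, -2, 2}.
The Hessian is diagonal: diag(L_xx, L_yy). Second derivatives: L_xx(-1)=8, L_xx(0)=-4, L_xx(1)=8; L_yy(-4)=432, L_yy(-2)=-288, L_yy(2)=864.
Local maxima occur where both diagonal entries negative: (0, -2). Count: 1.

1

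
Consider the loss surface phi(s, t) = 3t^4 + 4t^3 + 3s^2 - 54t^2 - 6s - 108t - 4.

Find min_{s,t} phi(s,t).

phi(s,t) separates as P(s) + Q(t) − 4, so its minimum is min P + min Q − 4.
P'(s) = 6s - 6 vanishes at s ∈ {1}; Q'(t) = 12(t - 3)(t + 1)(t + 3) vanishes at t ∈ {-3, -1, 3}.
Local minima of P (where P''>0): P(1)=-3. Local minima of Q: Q(-3)=-27, Q(3)=-459.
So the global minimum of phi is P(1) + Q(3) − 4 = -3 − 459 − 4 = -466, attained at (1, 3).

-466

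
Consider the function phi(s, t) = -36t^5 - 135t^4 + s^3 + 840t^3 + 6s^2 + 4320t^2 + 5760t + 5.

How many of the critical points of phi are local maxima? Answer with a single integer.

phi separates as a function of s plus a function of t, so ∇phi=0 decouples.
∂phi/∂s = 3s(s + 4) = 0 at s ∈ {-4, 0}; ∂phi/∂t = -180(t - 4)(t + 1)(t + 2)(t + 4) = 0 at t ∈ {-4, -2, -1, 4}.
The Hessian is diagonal: diag(phi_ss, phi_tt). Second derivatives: phi_ss(-4)=-12, phi_ss(0)=12; phi_tt(-4)=8640, phi_tt(-2)=-2160, phi_tt(-1)=2700, phi_tt(4)=-43200.
Local maxima occur where both diagonal entries negative: (-4, -2), (-4, 4). Count: 2.

2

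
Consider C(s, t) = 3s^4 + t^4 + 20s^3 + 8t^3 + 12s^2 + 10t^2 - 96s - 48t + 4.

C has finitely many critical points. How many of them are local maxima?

C separates as a function of s plus a function of t, so ∇C=0 decouples.
∂C/∂s = 12(s - 1)(s + 2)(s + 4) = 0 at s ∈ {-4, -2, 1}; ∂C/∂t = 4(t - 1)(t + 3)(t + 4) = 0 at t ∈ {-4, -3, 1}.
The Hessian is diagonal: diag(C_ss, C_tt). Second derivatives: C_ss(-4)=120, C_ss(-2)=-72, C_ss(1)=180; C_tt(-4)=20, C_tt(-3)=-16, C_tt(1)=80.
Local maxima occur where both diagonal entries negative: (-2, -3). Count: 1.

1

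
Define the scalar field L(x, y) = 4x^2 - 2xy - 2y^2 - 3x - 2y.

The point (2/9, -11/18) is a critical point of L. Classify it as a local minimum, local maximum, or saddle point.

saddle point

The Hessian of L is constant: H = [[8, -2], [-2, -4]].
det(H) = 8·(-4) − (-2)² = -36.
Since det(H) < 0, H is indefinite and the critical point is a saddle point.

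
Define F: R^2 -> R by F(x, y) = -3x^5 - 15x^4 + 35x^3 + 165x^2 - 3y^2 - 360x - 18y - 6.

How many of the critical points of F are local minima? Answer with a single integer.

0

F separates as a function of x plus a function of y, so ∇F=0 decouples.
∂F/∂x = -15(x - 2)(x - 1)(x + 3)(x + 4) = 0 at x ∈ {-4, -3, 1, 2}; ∂F/∂y = -6(y + 3) = 0 at y ∈ {-3}.
The Hessian is diagonal: diag(F_xx, F_yy). Second derivatives: F_xx(-4)=450, F_xx(-3)=-300, F_xx(1)=300, F_xx(2)=-450; F_yy(-3)=-6.
Local minima occur where both diagonal entries positive: none. Count: 0.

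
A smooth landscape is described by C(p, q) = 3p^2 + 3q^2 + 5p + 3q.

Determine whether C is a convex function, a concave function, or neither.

convex

C is quadratic, so its Hessian is the constant matrix H = [[6, 0], [0, 6]].
det(H) = 36, tr(H) = 12.
det(H) > 0 and tr(H) > 0, so H is positive definite everywhere: convex.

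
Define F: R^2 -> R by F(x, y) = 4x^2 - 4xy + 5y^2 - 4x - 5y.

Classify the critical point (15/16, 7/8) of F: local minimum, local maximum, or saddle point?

The Hessian of F is constant: H = [[8, -4], [-4, 10]].
det(H) = 8·10 − (-4)² = 64.
det(H) > 0 and tr(H) = 18 > 0, so H is positive definite and the point is a local minimum.

local minimum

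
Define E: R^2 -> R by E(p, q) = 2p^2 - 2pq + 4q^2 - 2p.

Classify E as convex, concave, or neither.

convex

E is quadratic, so its Hessian is the constant matrix H = [[4, -2], [-2, 8]].
det(H) = 28, tr(H) = 12.
det(H) > 0 and tr(H) > 0, so H is positive definite everywhere: convex.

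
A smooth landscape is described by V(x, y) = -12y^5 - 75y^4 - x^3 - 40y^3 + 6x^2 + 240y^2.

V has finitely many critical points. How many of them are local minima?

2

V separates as a function of x plus a function of y, so ∇V=0 decouples.
∂V/∂x = -3x(x - 4) = 0 at x ∈ {0, 4}; ∂V/∂y = -60y(y - 1)(y + 2)(y + 4) = 0 at y ∈ {-4, -2, 0, 1}.
The Hessian is diagonal: diag(V_xx, V_yy). Second derivatives: V_xx(0)=12, V_xx(4)=-12; V_yy(-4)=2400, V_yy(-2)=-720, V_yy(0)=480, V_yy(1)=-900.
Local minima occur where both diagonal entries positive: (0, -4), (0, 0). Count: 2.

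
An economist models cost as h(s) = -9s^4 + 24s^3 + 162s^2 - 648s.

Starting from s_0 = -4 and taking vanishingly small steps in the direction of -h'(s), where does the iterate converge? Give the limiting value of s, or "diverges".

diverges

h'(s) = -36(s - 3)(s - 2)(s + 3), so h'(-4) = 1512.
Gradient descent moves in the -h' direction, i.e. s is decreasing.
There is no critical point below s=-4, and h' keeps the same sign, so the iterate runs off to −∞.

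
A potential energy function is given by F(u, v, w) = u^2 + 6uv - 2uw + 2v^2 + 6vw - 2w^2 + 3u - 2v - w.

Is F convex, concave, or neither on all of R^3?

F is quadratic, so its Hessian is the constant matrix H = [[2, 6, -2], [6, 4, 6], [-2, 6, -4]].
Leading principal minors: 2, -28, -120.
Neither pattern holds ⇒ H is indefinite ⇒ neither convex nor concave.

neither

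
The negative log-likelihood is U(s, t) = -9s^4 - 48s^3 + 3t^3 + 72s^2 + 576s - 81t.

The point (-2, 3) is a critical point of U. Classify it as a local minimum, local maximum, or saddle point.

The mixed partial ∂²U/∂s∂t is 0, so the Hessian at any point is diag(U_ss, U_tt) = diag(36(-3s^2 - 8s + 4), 18t).
At (-2, 3): H = diag(288, 54).
Both eigenvalues are positive, so H is positive definite: a local minimum.

local minimum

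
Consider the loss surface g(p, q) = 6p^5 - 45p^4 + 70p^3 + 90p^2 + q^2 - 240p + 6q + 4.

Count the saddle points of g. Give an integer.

2

g separates as a function of p plus a function of q, so ∇g=0 decouples.
∂g/∂p = 30(p - 4)(p - 2)(p - 1)(p + 1) = 0 at p ∈ {-1, 1, 2, 4}; ∂g/∂q = 2(q + 3) = 0 at q ∈ {-3}.
The Hessian is diagonal: diag(g_pp, g_qq). Second derivatives: g_pp(-1)=-900, g_pp(1)=180, g_pp(2)=-180, g_pp(4)=900; g_qq(-3)=2.
Saddle points occur where the two diagonal entries have opposite signs: (-1, -3), (2, -3). Count: 2.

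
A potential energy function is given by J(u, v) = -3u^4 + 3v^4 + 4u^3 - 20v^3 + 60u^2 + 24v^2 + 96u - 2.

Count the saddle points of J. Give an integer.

5

J separates as a function of u plus a function of v, so ∇J=0 decouples.
∂J/∂u = -12(u - 4)(u + 1)(u + 2) = 0 at u ∈ {-2, -1, 4}; ∂J/∂v = 12v(v - 4)(v - 1) = 0 at v ∈ {0, 1, 4}.
The Hessian is diagonal: diag(J_uu, J_vv). Second derivatives: J_uu(-2)=-72, J_uu(-1)=60, J_uu(4)=-360; J_vv(0)=48, J_vv(1)=-36, J_vv(4)=144.
Saddle points occur where the two diagonal entries have opposite signs: (-2, 0), (-2, 4), (-1, 1), (4, 0), (4, 4). Count: 5.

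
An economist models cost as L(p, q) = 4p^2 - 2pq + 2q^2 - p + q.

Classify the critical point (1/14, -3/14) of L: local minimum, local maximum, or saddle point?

The Hessian of L is constant: H = [[8, -2], [-2, 4]].
det(H) = 8·4 − (-2)² = 28.
det(H) > 0 and tr(H) = 12 > 0, so H is positive definite and the point is a local minimum.

local minimum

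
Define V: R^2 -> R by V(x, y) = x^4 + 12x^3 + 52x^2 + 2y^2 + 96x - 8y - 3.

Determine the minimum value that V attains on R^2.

V(x,y) separates as P(x) + Q(y) − 3, so its minimum is min P + min Q − 3.
P'(x) = 4(x + 2)(x + 3)(x + 4) vanishes at x ∈ {-4, -3, -2}; Q'(y) = 4y - 8 vanishes at y ∈ {2}.
Local minima of P (where P''>0): P(-4)=-64, P(-2)=-64. Local minima of Q: Q(2)=-8.
So the global minimum of V is P(-4) + Q(2) − 3 = -64 − 8 − 3 = -75, attained at (-4, 2).

-75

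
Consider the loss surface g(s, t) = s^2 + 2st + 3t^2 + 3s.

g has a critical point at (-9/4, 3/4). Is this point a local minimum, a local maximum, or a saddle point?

The Hessian of g is constant: H = [[2, 2], [2, 6]].
det(H) = 2·6 − 2² = 8.
det(H) > 0 and tr(H) = 8 > 0, so H is positive definite and the point is a local minimum.

local minimum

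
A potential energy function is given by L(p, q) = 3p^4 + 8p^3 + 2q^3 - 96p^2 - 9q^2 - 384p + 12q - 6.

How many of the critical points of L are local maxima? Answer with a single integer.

L separates as a function of p plus a function of q, so ∇L=0 decouples.
∂L/∂p = 12(p - 4)(p + 2)(p + 4) = 0 at p ∈ {-4, -2, 4}; ∂L/∂q = 6(q - 2)(q - 1) = 0 at q ∈ {1, 2}.
The Hessian is diagonal: diag(L_pp, L_qq). Second derivatives: L_pp(-4)=192, L_pp(-2)=-144, L_pp(4)=576; L_qq(1)=-6, L_qq(2)=6.
Local maxima occur where both diagonal entries negative: (-2, 1). Count: 1.

1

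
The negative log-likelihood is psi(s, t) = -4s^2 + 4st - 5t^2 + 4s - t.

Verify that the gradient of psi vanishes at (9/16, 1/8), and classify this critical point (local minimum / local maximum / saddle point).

∇psi = (-8s + 4t + 4, 4s - 10t - 1); substituting (9/16, 1/8) gives ∇psi = (0, 0), so (9/16, 1/8) is indeed a critical point.
The Hessian of psi is constant: H = [[-8, 4], [4, -10]].
det(H) = (-8)·(-10) − 4² = 64.
det(H) > 0 and tr(H) = -18 < 0, so H is negative definite and the point is a local maximum.

local maximum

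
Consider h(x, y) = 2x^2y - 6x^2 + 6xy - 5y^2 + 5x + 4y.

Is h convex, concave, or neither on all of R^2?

The term 2x^2y is cubic, so the Hessian is not constant.
∂²h/∂x² = 4y - 12, which takes both signs as y varies (negative for sufficiently negative y). A diagonal entry of the Hessian changing sign means the Hessian is neither positive- nor negative-semidefinite on all of R^2.

neither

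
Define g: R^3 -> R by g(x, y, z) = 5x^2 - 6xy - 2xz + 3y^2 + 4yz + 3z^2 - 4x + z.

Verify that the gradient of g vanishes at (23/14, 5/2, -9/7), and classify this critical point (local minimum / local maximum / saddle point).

∇g = (10x - 6y - 2z - 4, -6x + 6y + 4z, -2x + 4y + 6z + 1); substituting (23/14, 5/2, -9/7) gives ∇g = (0, 0, 0), so (23/14, 5/2, -9/7) is indeed a critical point.
The Hessian is constant: H = [[10, -6, -2], [-6, 6, 4], [-2, 4, 6]].
Leading principal minors: Δ₁ = 10, Δ₂ = 24, Δ₃ = 56.
All leading minors are positive, so H is positive definite: a local minimum.

local minimum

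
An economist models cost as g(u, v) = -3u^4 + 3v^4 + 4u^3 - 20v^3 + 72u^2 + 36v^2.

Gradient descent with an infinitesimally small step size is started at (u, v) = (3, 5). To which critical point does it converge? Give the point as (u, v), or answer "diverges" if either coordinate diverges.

g is separable, so gradient descent decouples: u follows -∂g/∂u, v follows -∂g/∂v.
∂g/∂u = -12u(u - 4)(u + 3); at u=3 this is 216, so u decreases.
∂g/∂v = 12v(v - 3)(v - 2); at v=5 this is 360, so v decreases.
u converges to its nearest critical value 0 (a local min of the u-part); v converges to 3. The iterate converges to (0, 3).

(0, 3)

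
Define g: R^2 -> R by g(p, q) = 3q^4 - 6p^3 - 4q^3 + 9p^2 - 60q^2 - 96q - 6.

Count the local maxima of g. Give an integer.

g separates as a function of p plus a function of q, so ∇g=0 decouples.
∂g/∂p = -18p(p - 1) = 0 at p ∈ {0, 1}; ∂g/∂q = 12(q - 4)(q + 1)(q + 2) = 0 at q ∈ {-2, -1, 4}.
The Hessian is diagonal: diag(g_pp, g_qq). Second derivatives: g_pp(0)=18, g_pp(1)=-18; g_qq(-2)=72, g_qq(-1)=-60, g_qq(4)=360.
Local maxima occur where both diagonal entries negative: (1, -1). Count: 1.

1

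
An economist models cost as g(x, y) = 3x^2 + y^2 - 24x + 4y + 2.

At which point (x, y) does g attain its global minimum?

g(x,y) separates as P(x) + Q(y) + 2, so its minimum is min P + min Q + 2.
P'(x) = 6x - 24 vanishes at x ∈ {4}; Q'(y) = 2y + 4 vanishes at y ∈ {-2}.
Local minima of P (where P''>0): P(4)=-48. Local minima of Q: Q(-2)=-4.
So the global minimum of g is P(4) + Q(-2) + 2 = -48 − 4 + 2 = -50, attained at (4, -2).

(4, -2)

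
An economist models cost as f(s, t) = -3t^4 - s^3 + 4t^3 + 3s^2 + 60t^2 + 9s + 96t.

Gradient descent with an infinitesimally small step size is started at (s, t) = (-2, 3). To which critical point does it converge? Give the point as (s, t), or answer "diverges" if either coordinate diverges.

f is separable, so gradient descent decouples: s follows -∂f/∂s, t follows -∂f/∂t.
∂f/∂s = -3(s - 3)(s + 1); at s=-2 this is -15, so s increases.
∂f/∂t = -12(t - 4)(t + 1)(t + 2); at t=3 this is 240, so t decreases.
s converges to its nearest critical value -1 (a local min of the s-part); t converges to -1. The iterate converges to (-1, -1).

(-1, -1)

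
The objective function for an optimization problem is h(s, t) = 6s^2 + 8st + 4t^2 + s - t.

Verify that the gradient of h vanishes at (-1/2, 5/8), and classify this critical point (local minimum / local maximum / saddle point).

∇h = (12s + 8t + 1, 8s + 8t - 1); substituting (-1/2, 5/8) gives ∇h = (0, 0), so (-1/2, 5/8) is indeed a critical point.
The Hessian of h is constant: H = [[12, 8], [8, 8]].
det(H) = 12·8 − 8² = 32.
det(H) > 0 and tr(H) = 20 > 0, so H is positive definite and the point is a local minimum.

local minimum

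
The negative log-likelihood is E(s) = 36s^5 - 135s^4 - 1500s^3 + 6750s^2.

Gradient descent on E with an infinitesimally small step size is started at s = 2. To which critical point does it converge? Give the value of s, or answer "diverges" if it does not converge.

E'(s) = 180s(s - 5)(s - 3)(s + 5), so E'(2) = 7560.
Gradient descent moves in the -E' direction, i.e. s is decreasing.
The nearest critical point in that direction is s = 0, where E'' = 13500 > 0 (a local minimum). The iterate converges there.

0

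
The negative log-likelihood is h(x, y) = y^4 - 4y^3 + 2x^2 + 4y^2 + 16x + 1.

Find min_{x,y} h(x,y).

-31

h(x,y) separates as P(x) + Q(y) + 1, so its minimum is min P + min Q + 1.
P'(x) = 4x + 16 vanishes at x ∈ {-4}; Q'(y) = 4y(y - 2)(y - 1) vanishes at y ∈ {0, 1, 2}.
Local minima of P (where P''>0): P(-4)=-32. Local minima of Q: Q(0)=0, Q(2)=0.
So the global minimum of h is P(-4) + Q(0) + 1 = -32 + 0 + 1 = -31, attained at (-4, 0).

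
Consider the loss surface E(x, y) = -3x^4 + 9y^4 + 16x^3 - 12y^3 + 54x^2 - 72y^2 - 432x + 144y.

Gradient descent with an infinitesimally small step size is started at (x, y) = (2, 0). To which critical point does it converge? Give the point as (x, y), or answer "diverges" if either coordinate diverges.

E is separable, so gradient descent decouples: x follows -∂E/∂x, y follows -∂E/∂y.
∂E/∂x = -12(x - 4)(x - 3)(x + 3); at x=2 this is -120, so x increases.
∂E/∂y = 36(y - 2)(y - 1)(y + 2); at y=0 this is 144, so y decreases.
x converges to its nearest critical value 3 (a local min of the x-part); y converges to -2. The iterate converges to (3, -2).

(3, -2)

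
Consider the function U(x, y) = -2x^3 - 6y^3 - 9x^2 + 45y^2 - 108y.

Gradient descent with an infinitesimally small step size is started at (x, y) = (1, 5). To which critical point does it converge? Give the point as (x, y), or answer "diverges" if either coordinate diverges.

diverges

U is separable, so gradient descent decouples: x follows -∂U/∂x, y follows -∂U/∂y.
∂U/∂x = -6x(x + 3); at x=1 this is -24, so x increases.
∂U/∂y = -18(y - 3)(y - 2); at y=5 this is -108, so y increases.
The x-coordinate has no critical point in that direction and runs off to infinity.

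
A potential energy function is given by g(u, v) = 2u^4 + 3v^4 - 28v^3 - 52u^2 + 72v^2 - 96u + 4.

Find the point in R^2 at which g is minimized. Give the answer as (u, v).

g(u,v) separates as P(u) + Q(v) + 4, so its minimum is min P + min Q + 4.
P'(u) = 8(u - 4)(u + 1)(u + 3) vanishes at u ∈ {-3, -1, 4}; Q'(v) = 12v(v - 4)(v - 3) vanishes at v ∈ {0, 3, 4}.
Local minima of P (where P''>0): P(-3)=-18, P(4)=-704. Local minima of Q: Q(0)=0, Q(4)=128.
So the global minimum of g is P(4) + Q(0) + 4 = -704 + 0 + 4 = -700, attained at (4, 0).

(4, 0)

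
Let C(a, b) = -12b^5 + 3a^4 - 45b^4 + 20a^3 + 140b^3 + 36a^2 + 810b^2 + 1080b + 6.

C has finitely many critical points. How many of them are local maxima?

2

C separates as a function of a plus a function of b, so ∇C=0 decouples.
∂C/∂a = 12a(a + 2)(a + 3) = 0 at a ∈ {-3, -2, 0}; ∂C/∂b = -60(b - 3)(b + 1)(b + 2)(b + 3) = 0 at b ∈ {-3, -2, -1, 3}.
The Hessian is diagonal: diag(C_aa, C_bb). Second derivatives: C_aa(-3)=36, C_aa(-2)=-24, C_aa(0)=72; C_bb(-3)=720, C_bb(-2)=-300, C_bb(-1)=480, C_bb(3)=-7200.
Local maxima occur where both diagonal entries negative: (-2, -2), (-2, 3). Count: 2.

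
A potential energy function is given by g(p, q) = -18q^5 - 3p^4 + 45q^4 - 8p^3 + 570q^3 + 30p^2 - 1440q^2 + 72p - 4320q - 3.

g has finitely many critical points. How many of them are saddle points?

6

g separates as a function of p plus a function of q, so ∇g=0 decouples.
∂g/∂p = -12(p - 2)(p + 1)(p + 3) = 0 at p ∈ {-3, -1, 2}; ∂g/∂q = -90(q - 4)(q - 3)(q + 1)(q + 4) = 0 at q ∈ {-4, -1, 3, 4}.
The Hessian is diagonal: diag(g_pp, g_qq). Second derivatives: g_pp(-3)=-120, g_pp(-1)=72, g_pp(2)=-180; g_qq(-4)=15120, g_qq(-1)=-5400, g_qq(3)=2520, g_qq(4)=-3600.
Saddle points occur where the two diagonal entries have opposite signs: (-3, -4), (-3, 3), (-1, -1), (-1, 4), (2, -4), (2, 3). Count: 6.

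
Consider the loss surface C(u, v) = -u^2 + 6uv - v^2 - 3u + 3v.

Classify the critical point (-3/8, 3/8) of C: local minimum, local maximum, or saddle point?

The Hessian of C is constant: H = [[-2, 6], [6, -2]].
det(H) = (-2)·(-2) − 6² = -32.
Since det(H) < 0, H is indefinite and the critical point is a saddle point.

saddle point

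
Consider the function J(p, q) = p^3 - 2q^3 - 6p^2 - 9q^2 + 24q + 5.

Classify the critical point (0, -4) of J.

The mixed partial ∂²J/∂p∂q is 0, so the Hessian at any point is diag(J_pp, J_qq) = diag(6(p - 2), -6(2q + 3)).
At (0, -4): H = diag(-12, 30).
The eigenvalues have opposite signs, so H is indefinite: a saddle point.

saddle point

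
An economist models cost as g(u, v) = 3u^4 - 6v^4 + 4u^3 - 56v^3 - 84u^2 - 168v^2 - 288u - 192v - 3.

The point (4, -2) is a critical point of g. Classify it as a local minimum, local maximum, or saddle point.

The mixed partial ∂²g/∂u∂v is 0, so the Hessian at any point is diag(g_uu, g_vv) = diag(12(3u^2 + 2u - 14), -24(3v^2 + 14v + 14)).
At (4, -2): H = diag(504, 48).
Both eigenvalues are positive, so H is positive definite: a local minimum.

local minimum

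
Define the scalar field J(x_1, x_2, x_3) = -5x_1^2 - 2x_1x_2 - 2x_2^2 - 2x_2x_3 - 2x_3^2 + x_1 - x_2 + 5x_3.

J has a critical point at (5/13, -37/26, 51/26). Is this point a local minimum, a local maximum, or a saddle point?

The Hessian is constant: H = [[-10, -2, 0], [-2, -4, -2], [0, -2, -4]].
Leading principal minors: Δ₁ = -10, Δ₂ = 36, Δ₃ = -104.
The minors alternate sign starting negative (−, +, −), so H is negative definite: a local maximum.

local maximum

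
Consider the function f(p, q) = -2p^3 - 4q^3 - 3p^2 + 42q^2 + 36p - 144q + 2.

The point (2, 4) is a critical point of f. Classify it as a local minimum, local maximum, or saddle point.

The mixed partial ∂²f/∂p∂q is 0, so the Hessian at any point is diag(f_pp, f_qq) = diag(-6(2p + 1), 12(-2q + 7)).
At (2, 4): H = diag(-30, -12).
Both eigenvalues are negative, so H is negative definite: a local maximum.

local maximum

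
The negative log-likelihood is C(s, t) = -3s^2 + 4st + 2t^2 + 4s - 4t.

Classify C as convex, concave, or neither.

neither

C is quadratic, so its Hessian is the constant matrix H = [[-6, 4], [4, 4]].
det(H) = -40, tr(H) = -2.
det(H) < 0, so H is indefinite: neither convex nor concave.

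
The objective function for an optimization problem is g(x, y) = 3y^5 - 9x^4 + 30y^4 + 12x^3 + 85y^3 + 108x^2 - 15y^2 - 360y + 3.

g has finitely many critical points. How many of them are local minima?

g separates as a function of x plus a function of y, so ∇g=0 decouples.
∂g/∂x = -36x(x - 3)(x + 2) = 0 at x ∈ {-2, 0, 3}; ∂g/∂y = 15(y - 1)(y + 2)(y + 3)(y + 4) = 0 at y ∈ {-4, -3, -2, 1}.
The Hessian is diagonal: diag(g_xx, g_yy). Second derivatives: g_xx(-2)=-360, g_xx(0)=216, g_xx(3)=-540; g_yy(-4)=-150, g_yy(-3)=60, g_yy(-2)=-90, g_yy(1)=900.
Local minima occur where both diagonal entries positive: (0, -3), (0, 1). Count: 2.

2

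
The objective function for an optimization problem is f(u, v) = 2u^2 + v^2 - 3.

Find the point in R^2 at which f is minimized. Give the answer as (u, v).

(0, 0)

f(u,v) separates as P(u) + Q(v) − 3, so its minimum is min P + min Q − 3.
P'(u) = 4u vanishes at u ∈ {0}; Q'(v) = 2v vanishes at v ∈ {0}.
Local minima of P (where P''>0): P(0)=0. Local minima of Q: Q(0)=0.
So the global minimum of f is P(0) + Q(0) − 3 = 0 + 0 − 3 = -3, attained at (0, 0).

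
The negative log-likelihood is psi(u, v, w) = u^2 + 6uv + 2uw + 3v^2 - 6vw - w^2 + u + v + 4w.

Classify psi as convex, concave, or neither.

neither

psi is quadratic, so its Hessian is the constant matrix H = [[2, 6, 2], [6, 6, -6], [2, -6, -2]].
Leading principal minors: 2, -24, -192.
Neither pattern holds ⇒ H is indefinite ⇒ neither convex nor concave.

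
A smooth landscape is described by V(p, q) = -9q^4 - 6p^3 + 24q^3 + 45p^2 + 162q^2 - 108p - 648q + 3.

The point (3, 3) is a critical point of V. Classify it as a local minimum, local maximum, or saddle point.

local maximum

The mixed partial ∂²V/∂p∂q is 0, so the Hessian at any point is diag(V_pp, V_qq) = diag(18(-2p + 5), 36(-3q^2 + 4q + 9)).
At (3, 3): H = diag(-18, -216).
Both eigenvalues are negative, so H is negative definite: a local maximum.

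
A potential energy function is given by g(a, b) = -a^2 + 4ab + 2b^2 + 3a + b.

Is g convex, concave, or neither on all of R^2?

neither

g is quadratic, so its Hessian is the constant matrix H = [[-2, 4], [4, 4]].
det(H) = -24, tr(H) = 2.
det(H) < 0, so H is indefinite: neither convex nor concave.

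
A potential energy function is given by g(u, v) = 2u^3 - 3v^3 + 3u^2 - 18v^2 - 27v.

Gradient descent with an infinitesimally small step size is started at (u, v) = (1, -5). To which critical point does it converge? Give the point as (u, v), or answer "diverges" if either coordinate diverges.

g is separable, so gradient descent decouples: u follows -∂g/∂u, v follows -∂g/∂v.
∂g/∂u = 6u(u + 1); at u=1 this is 12, so u decreases.
∂g/∂v = -9(v + 1)(v + 3); at v=-5 this is -72, so v increases.
u converges to its nearest critical value 0 (a local min of the u-part); v converges to -3. The iterate converges to (0, -3).

(0, -3)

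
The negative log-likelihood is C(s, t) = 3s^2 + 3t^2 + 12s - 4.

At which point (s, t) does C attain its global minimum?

(-2, 0)

C(s,t) separates as P(s) + Q(t) − 4, so its minimum is min P + min Q − 4.
P'(s) = 6s + 12 vanishes at s ∈ {-2}; Q'(t) = 6t vanishes at t ∈ {0}.
Local minima of P (where P''>0): P(-2)=-12. Local minima of Q: Q(0)=0.
So the global minimum of C is P(-2) + Q(0) − 4 = -12 + 0 − 4 = -16, attained at (-2, 0).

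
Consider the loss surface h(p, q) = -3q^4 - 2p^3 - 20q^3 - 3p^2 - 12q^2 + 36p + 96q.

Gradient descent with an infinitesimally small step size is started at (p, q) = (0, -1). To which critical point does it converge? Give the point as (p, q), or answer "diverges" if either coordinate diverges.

(-3, -2)

h is separable, so gradient descent decouples: p follows -∂h/∂p, q follows -∂h/∂q.
∂h/∂p = -6(p - 2)(p + 3); at p=0 this is 36, so p decreases.
∂h/∂q = -12(q - 1)(q + 2)(q + 4); at q=-1 this is 72, so q decreases.
p converges to its nearest critical value -3 (a local min of the p-part); q converges to -2. The iterate converges to (-3, -2).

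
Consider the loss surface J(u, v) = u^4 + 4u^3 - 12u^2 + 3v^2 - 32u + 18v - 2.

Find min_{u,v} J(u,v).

J(u,v) separates as P(u) + Q(v) − 2, so its minimum is min P + min Q − 2.
P'(u) = 4(u - 2)(u + 1)(u + 4) vanishes at u ∈ {-4, -1, 2}; Q'(v) = 6v + 18 vanishes at v ∈ {-3}.
Local minima of P (where P''>0): P(-4)=-64, P(2)=-64. Local minima of Q: Q(-3)=-27.
So the global minimum of J is P(-4) + Q(-3) − 2 = -64 − 27 − 2 = -93, attained at (-4, -3).

-93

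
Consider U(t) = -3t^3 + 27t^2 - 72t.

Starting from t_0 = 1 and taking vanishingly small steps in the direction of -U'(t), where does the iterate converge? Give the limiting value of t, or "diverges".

U'(t) = -9(t - 4)(t - 2), so U'(1) = -27.
Gradient descent moves in the -U' direction, i.e. t is increasing.
The nearest critical point in that direction is t = 2, where U'' = 18 > 0 (a local minimum). The iterate converges there.

2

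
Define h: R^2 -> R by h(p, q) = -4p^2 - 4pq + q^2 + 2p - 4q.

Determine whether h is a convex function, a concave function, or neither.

neither

h is quadratic, so its Hessian is the constant matrix H = [[-8, -4], [-4, 2]].
det(H) = -32, tr(H) = -6.
det(H) < 0, so H is indefinite: neither convex nor concave.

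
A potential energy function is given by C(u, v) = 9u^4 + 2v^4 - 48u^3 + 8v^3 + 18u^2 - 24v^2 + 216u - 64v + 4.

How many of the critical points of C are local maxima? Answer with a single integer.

1

C separates as a function of u plus a function of v, so ∇C=0 decouples.
∂C/∂u = 36(u - 3)(u - 2)(u + 1) = 0 at u ∈ {-1, 2, 3}; ∂C/∂v = 8(v - 2)(v + 1)(v + 4) = 0 at v ∈ {-4, -1, 2}.
The Hessian is diagonal: diag(C_uu, C_vv). Second derivatives: C_uu(-1)=432, C_uu(2)=-108, C_uu(3)=144; C_vv(-4)=144, C_vv(-1)=-72, C_vv(2)=144.
Local maxima occur where both diagonal entries negative: (2, -1). Count: 1.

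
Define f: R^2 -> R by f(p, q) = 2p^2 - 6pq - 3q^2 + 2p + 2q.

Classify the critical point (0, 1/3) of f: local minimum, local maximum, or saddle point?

The Hessian of f is constant: H = [[4, -6], [-6, -6]].
det(H) = 4·(-6) − (-6)² = -60.
Since det(H) < 0, H is indefinite and the critical point is a saddle point.

saddle point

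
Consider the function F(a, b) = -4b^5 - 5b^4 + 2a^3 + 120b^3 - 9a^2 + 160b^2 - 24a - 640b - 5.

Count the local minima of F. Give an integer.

F separates as a function of a plus a function of b, so ∇F=0 decouples.
∂F/∂a = 6(a - 4)(a + 1) = 0 at a ∈ {-1, 4}; ∂F/∂b = -20(b - 4)(b - 1)(b + 2)(b + 4) = 0 at b ∈ {-4, -2, 1, 4}.
The Hessian is diagonal: diag(F_aa, F_bb). Second derivatives: F_aa(-1)=-30, F_aa(4)=30; F_bb(-4)=1600, F_bb(-2)=-720, F_bb(1)=900, F_bb(4)=-2880.
Local minima occur where both diagonal entries positive: (4, -4), (4, 1). Count: 2.

2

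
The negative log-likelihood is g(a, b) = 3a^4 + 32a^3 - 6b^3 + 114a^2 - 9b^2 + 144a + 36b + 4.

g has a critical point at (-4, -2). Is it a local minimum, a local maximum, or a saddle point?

The mixed partial ∂²g/∂a∂b is 0, so the Hessian at any point is diag(g_aa, g_bb) = diag(12(3a^2 + 16a + 19), -18(2b + 1)).
At (-4, -2): H = diag(36, 54).
Both eigenvalues are positive, so H is positive definite: a local minimum.

local minimum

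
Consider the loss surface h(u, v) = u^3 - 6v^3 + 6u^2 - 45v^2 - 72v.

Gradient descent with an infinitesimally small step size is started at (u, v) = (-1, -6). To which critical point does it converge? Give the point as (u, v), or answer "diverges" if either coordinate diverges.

h is separable, so gradient descent decouples: u follows -∂h/∂u, v follows -∂h/∂v.
∂h/∂u = 3u(u + 4); at u=-1 this is -9, so u increases.
∂h/∂v = -18(v + 1)(v + 4); at v=-6 this is -180, so v increases.
u converges to its nearest critical value 0 (a local min of the u-part); v converges to -4. The iterate converges to (0, -4).

(0, -4)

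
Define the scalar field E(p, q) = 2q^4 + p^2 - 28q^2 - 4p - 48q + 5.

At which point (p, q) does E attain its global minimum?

E(p,q) separates as A(p) + B(q) + 5, so its minimum is min A + min B + 5.
A'(p) = 2p - 4 vanishes at p ∈ {2}; B'(q) = 8(q - 3)(q + 1)(q + 2) vanishes at q ∈ {-2, -1, 3}.
Local minima of A (where A''>0): A(2)=-4. Local minima of B: B(-2)=16, B(3)=-234.
So the global minimum of E is A(2) + B(3) + 5 = -4 − 234 + 5 = -233, attained at (2, 3).

(2, 3)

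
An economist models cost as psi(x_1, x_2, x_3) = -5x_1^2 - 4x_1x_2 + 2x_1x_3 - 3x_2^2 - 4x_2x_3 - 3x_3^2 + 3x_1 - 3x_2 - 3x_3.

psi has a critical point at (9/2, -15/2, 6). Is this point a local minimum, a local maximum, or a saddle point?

local maximum

The Hessian is constant: H = [[-10, -4, 2], [-4, -6, -4], [2, -4, -6]].
Leading principal minors: Δ₁ = -10, Δ₂ = 44, Δ₃ = -16.
The minors alternate sign starting negative (−, +, −), so H is negative definite: a local maximum.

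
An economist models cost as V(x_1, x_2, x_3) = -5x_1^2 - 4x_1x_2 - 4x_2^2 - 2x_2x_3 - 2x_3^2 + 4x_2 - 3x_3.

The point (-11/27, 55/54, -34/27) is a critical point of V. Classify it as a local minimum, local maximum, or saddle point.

local maximum

The Hessian is constant: H = [[-10, -4, 0], [-4, -8, -2], [0, -2, -4]].
Leading principal minors: Δ₁ = -10, Δ₂ = 64, Δ₃ = -216.
The minors alternate sign starting negative (−, +, −), so H is negative definite: a local maximum.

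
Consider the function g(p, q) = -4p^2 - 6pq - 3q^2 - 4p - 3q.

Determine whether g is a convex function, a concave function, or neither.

concave

g is quadratic, so its Hessian is the constant matrix H = [[-8, -6], [-6, -6]].
det(H) = 12, tr(H) = -14.
det(H) > 0 and tr(H) < 0, so H is negative definite everywhere: concave.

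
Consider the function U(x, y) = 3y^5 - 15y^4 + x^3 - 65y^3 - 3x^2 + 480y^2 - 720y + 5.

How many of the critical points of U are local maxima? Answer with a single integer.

U separates as a function of x plus a function of y, so ∇U=0 decouples.
∂U/∂x = 3x(x - 2) = 0 at x ∈ {0, 2}; ∂U/∂y = 15(y - 4)(y - 3)(y - 1)(y + 4) = 0 at y ∈ {-4, 1, 3, 4}.
The Hessian is diagonal: diag(U_xx, U_yy). Second derivatives: U_xx(0)=-6, U_xx(2)=6; U_yy(-4)=-4200, U_yy(1)=450, U_yy(3)=-210, U_yy(4)=360.
Local maxima occur where both diagonal entries negative: (0, -4), (0, 3). Count: 2.

2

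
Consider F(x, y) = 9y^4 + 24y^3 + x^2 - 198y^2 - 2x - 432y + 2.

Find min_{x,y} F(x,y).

-1700

F(x,y) separates as P(x) + Q(y) + 2, so its minimum is min P + min Q + 2.
P'(x) = 2x - 2 vanishes at x ∈ {1}; Q'(y) = 36(y - 3)(y + 1)(y + 4) vanishes at y ∈ {-4, -1, 3}.
Local minima of P (where P''>0): P(1)=-1. Local minima of Q: Q(-4)=-672, Q(3)=-1701.
So the global minimum of F is P(1) + Q(3) + 2 = -1 − 1701 + 2 = -1700, attained at (1, 3).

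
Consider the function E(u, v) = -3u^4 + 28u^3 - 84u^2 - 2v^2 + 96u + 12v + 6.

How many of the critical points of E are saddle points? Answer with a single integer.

E separates as a function of u plus a function of v, so ∇E=0 decouples.
∂E/∂u = -12(u - 4)(u - 2)(u - 1) = 0 at u ∈ {1, 2, 4}; ∂E/∂v = -4(v - 3) = 0 at v ∈ {3}.
The Hessian is diagonal: diag(E_uu, E_vv). Second derivatives: E_uu(1)=-36, E_uu(2)=24, E_uu(4)=-72; E_vv(3)=-4.
Saddle points occur where the two diagonal entries have opposite signs: (2, 3). Count: 1.

1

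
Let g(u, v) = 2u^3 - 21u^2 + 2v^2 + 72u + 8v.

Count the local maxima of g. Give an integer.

0

g separates as a function of u plus a function of v, so ∇g=0 decouples.
∂g/∂u = 6(u - 4)(u - 3) = 0 at u ∈ {3, 4}; ∂g/∂v = 4(v + 2) = 0 at v ∈ {-2}.
The Hessian is diagonal: diag(g_uu, g_vv). Second derivatives: g_uu(3)=-6, g_uu(4)=6; g_vv(-2)=4.
Local maxima occur where both diagonal entries negative: none. Count: 0.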